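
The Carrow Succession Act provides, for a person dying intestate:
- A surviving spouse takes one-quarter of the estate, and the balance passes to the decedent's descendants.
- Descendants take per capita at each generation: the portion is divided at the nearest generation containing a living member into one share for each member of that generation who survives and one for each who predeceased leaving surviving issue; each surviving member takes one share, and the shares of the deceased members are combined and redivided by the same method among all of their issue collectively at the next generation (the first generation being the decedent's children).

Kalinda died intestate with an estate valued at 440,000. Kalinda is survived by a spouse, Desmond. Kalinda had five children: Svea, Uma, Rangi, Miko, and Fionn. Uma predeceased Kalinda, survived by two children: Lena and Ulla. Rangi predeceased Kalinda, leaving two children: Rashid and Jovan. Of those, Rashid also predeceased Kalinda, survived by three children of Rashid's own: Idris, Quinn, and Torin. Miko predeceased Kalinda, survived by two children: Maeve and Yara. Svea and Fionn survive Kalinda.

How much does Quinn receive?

Desmond takes one-quarter of 440,000 = 110,000. The remaining 330,000 passes to the descendants.
The descendants' portion (330,000) is divided at the children's generation into 5 shares of 66,000. Svea and Fionn each take 66,000. The 3 shares of the deceased (Uma, Rangi, and Miko) are combined into a pool of 198,000.
That pool (198,000) is divided at the grandchildren's generation into 6 shares of 33,000. Lena, Ulla, Jovan, Maeve, and Yara each take 33,000. The remaining share for the deceased Rashid (33,000) is carried to the next generation.
That pool (33,000) is divided at the great-grandchildren's generation equally among Idris, Quinn, and Torin: 11,000 each.

Quinn receives 11,000.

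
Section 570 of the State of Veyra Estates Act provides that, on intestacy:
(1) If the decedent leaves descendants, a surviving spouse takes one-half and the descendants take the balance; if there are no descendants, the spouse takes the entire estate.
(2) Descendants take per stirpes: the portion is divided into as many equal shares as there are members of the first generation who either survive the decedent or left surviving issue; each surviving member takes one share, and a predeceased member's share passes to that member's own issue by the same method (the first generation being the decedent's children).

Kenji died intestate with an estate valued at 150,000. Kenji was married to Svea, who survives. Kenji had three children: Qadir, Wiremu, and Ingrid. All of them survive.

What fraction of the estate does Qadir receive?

Svea takes one-half of 150,000 = 75,000. The remaining 75,000 passes to the descendants.
The descendants' portion (75,000) is divided into 3 shares of 25,000: Qadir, Wiremu, and Ingrid each take 25,000.

Qadir receives 1/6 of the estate.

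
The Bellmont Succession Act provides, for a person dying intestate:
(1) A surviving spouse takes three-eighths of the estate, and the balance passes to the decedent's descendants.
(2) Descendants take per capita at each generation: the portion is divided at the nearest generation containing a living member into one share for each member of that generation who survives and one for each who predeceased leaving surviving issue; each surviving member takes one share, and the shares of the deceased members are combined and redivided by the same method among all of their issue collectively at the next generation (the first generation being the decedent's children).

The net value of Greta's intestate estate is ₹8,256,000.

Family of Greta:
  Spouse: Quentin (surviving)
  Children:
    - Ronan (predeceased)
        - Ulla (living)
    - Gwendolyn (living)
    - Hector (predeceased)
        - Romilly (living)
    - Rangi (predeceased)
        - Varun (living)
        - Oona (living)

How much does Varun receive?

Varun receives ₹967,500.

Quentin takes three-eighths of ₹8,256,000 = ₹3,096,000. The remaining ₹5,160,000 passes to the descendants.
The descendants' portion (₹5,160,000) is divided at the children's generation into 4 shares of ₹1,290,000. Gwendolyn takes ₹1,290,000. The 3 shares of the deceased (Ronan, Hector, and Rangi) are combined into a pool of ₹3,870,000.
That pool (₹3,870,000) is divided at the grandchildren's generation equally among Ulla, Romilly, Varun, and Oona: ₹967,500 each.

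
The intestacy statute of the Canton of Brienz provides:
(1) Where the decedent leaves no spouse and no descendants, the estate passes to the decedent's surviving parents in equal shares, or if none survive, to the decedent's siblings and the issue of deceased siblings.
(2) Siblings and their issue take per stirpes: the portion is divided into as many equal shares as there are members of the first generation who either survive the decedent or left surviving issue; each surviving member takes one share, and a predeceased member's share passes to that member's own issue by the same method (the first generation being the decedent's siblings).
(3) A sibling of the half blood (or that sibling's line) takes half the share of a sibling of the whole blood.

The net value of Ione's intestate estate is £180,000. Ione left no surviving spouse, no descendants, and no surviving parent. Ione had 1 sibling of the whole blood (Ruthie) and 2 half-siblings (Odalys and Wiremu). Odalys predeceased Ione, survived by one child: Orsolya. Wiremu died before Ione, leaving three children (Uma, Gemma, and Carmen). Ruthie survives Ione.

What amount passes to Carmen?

The entire £180,000 passes to the siblings and their issue.
Counting each half-blood sibling's line as half a unit, there are 2 units in £180,000, so one unit is £90,000. Whole-blood lines (Ruthie) take £90,000 each; half-blood lines (Odalys and Wiremu) take £45,000 each.
Odalys's share (£45,000) passes entirely to Orsolya.
Wiremu's share (£45,000) is divided into 3 shares of £15,000: Uma, Gemma, and Carmen each take £15,000.

Carmen receives £15,000.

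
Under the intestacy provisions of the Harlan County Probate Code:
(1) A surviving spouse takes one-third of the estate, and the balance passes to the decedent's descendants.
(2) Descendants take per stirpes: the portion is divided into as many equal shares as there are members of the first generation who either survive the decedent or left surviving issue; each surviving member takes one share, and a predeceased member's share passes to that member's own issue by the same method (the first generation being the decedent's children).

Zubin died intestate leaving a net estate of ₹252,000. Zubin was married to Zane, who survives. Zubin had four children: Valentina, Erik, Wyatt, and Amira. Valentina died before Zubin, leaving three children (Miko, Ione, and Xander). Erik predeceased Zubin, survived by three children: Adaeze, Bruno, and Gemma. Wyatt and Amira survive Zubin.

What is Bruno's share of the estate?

Bruno receives ₹14,000.

Zane takes one-third of ₹252,000 = ₹84,000. The remaining ₹168,000 passes to the descendants.
The descendants' portion (₹168,000) is divided into 4 shares of ₹42,000: Wyatt and Amira each take ₹42,000; Valentina's ₹42,000 share passes to Valentina's issue; Erik's ₹42,000 share passes to Erik's issue.
Valentina's share (₹42,000) is divided into 3 shares of ₹14,000: Miko, Ione, and Xander each take ₹14,000.
Erik's share (₹42,000) is divided into 3 shares of ₹14,000: Adaeze, Bruno, and Gemma each take ₹14,000.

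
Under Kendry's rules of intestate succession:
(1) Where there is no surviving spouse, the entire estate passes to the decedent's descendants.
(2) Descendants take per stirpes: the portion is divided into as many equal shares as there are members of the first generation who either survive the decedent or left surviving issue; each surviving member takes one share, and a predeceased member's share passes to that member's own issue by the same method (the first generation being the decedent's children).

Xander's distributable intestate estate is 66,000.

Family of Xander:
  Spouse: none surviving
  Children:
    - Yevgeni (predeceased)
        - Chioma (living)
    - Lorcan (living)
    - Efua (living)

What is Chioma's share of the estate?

Chioma receives 22,000.

The entire 66,000 passes to the descendants.
That amount (66,000) is divided into 3 shares of 22,000: Lorcan and Efua each take 22,000; Yevgeni's 22,000 share passes to Yevgeni's issue.
Yevgeni's share (22,000) passes entirely to Chioma.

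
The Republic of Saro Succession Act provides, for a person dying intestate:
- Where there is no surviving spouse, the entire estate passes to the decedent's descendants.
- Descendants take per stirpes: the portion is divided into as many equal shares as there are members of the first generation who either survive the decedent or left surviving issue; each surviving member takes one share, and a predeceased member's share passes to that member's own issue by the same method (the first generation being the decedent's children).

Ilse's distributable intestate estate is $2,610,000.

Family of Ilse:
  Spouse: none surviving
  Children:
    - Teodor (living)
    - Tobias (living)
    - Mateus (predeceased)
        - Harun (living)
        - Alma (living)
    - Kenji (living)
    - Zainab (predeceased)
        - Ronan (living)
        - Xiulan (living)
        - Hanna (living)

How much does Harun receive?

The entire $2,610,000 passes to the descendants.
That amount ($2,610,000) is divided into 5 shares of $522,000: Teodor, Tobias, and Kenji each take $522,000; Mateus's $522,000 share passes to Mateus's issue; Zainab's $522,000 share passes to Zainab's issue.
Mateus's share ($522,000) is divided into 2 shares of $261,000: Harun and Alma each take $261,000.
Zainab's share ($522,000) is divided into 3 shares of $174,000: Ronan, Xiulan, and Hanna each take $174,000.

Harun receives $261,000.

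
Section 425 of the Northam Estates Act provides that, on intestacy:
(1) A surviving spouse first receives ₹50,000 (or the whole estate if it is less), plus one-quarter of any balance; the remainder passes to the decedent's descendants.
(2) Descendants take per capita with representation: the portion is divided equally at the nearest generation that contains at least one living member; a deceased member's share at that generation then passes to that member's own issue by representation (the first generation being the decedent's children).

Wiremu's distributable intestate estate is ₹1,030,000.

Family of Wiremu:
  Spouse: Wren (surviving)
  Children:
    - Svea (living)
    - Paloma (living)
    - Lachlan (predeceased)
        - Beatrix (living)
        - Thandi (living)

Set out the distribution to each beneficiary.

Wren first takes ₹50,000, leaving a balance of ₹980,000. Wren then takes one-quarter of the balance (₹245,000), for a total of ₹295,000. The remaining ₹735,000 passes to the descendants.
The descendants' portion (₹735,000) is divided into 3 shares of ₹245,000: Svea and Paloma each take ₹245,000; Lachlan's ₹245,000 share passes to Lachlan's issue.
Lachlan's share (₹245,000) is divided into 2 shares of ₹122,500: Beatrix and Thandi each take ₹122,500.

Wren: ₹295,000; Svea: ₹245,000; Paloma: ₹245,000; Beatrix: ₹122,500; Thandi: ₹122,500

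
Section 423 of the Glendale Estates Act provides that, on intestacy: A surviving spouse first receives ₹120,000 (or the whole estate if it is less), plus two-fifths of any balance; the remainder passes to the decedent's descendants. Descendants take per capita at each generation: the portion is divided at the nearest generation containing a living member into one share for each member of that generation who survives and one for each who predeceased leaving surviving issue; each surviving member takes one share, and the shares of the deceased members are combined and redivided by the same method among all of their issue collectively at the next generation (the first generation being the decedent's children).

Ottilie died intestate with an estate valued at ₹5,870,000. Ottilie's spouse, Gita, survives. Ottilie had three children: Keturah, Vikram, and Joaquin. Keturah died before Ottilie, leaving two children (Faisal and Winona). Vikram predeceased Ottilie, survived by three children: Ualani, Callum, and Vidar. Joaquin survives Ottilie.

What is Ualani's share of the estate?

Ualani receives ₹460,000.

Gita first takes ₹120,000, leaving a balance of ₹5,750,000. Gita then takes two-fifths of the balance (₹2,300,000), for a total of ₹2,420,000. The remaining ₹3,450,000 passes to the descendants.
The descendants' portion (₹3,450,000) is divided at the children's generation into 3 shares of ₹1,150,000. Joaquin takes ₹1,150,000. The 2 shares of the deceased (Keturah and Vikram) are combined into a pool of ₹2,300,000.
That pool (₹2,300,000) is divided at the grandchildren's generation equally among Faisal, Winona, Ualani, Callum, and Vidar: ₹460,000 each.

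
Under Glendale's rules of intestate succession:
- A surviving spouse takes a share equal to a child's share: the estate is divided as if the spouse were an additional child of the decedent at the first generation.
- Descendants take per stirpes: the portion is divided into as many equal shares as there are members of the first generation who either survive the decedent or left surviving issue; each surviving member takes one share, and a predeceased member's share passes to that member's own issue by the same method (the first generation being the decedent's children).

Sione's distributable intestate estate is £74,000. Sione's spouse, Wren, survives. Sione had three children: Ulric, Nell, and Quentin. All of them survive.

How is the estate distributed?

The spouse counts as an additional share at the children's level, so there are 4 primary shares of £18,500. Wren takes one such share (£18,500).
The children's combined portion (£55,500) is divided into 3 shares of £18,500: Ulric, Nell, and Quentin each take £18,500.

Wren: £18,500; Ulric: £18,500; Nell: £18,500; Quentin: £18,500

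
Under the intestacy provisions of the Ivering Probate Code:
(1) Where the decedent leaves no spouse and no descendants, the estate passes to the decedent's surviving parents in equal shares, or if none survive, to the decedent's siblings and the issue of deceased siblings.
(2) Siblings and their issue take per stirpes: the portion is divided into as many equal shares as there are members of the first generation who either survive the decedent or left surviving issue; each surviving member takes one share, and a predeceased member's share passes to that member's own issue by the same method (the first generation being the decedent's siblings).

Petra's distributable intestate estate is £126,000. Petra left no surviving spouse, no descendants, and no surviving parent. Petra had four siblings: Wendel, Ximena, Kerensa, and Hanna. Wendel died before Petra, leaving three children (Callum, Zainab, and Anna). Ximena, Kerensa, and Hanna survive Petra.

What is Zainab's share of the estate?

The entire £126,000 passes to the siblings and their issue.
That amount (£126,000) is divided into 4 shares of £31,500: Ximena, Kerensa, and Hanna each take £31,500; Wendel's £31,500 share passes to Wendel's issue.
Wendel's share (£31,500) is divided into 3 shares of £10,500: Callum, Zainab, and Anna each take £10,500.

Zainab receives £10,500.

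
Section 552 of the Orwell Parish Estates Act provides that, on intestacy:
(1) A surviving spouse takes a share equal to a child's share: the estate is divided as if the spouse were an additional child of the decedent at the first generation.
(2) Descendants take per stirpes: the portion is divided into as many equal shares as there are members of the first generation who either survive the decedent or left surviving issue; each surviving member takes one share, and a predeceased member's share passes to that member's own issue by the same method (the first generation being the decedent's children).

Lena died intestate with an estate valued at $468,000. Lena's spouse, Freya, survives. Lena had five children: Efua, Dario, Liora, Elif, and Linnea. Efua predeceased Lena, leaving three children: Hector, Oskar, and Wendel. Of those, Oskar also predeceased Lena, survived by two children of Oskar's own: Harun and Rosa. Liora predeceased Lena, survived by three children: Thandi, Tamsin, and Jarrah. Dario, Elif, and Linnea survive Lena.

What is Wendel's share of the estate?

Wendel receives $26,000.

The spouse counts as an additional share at the children's level, so there are 6 primary shares of $78,000. Freya takes one such share ($78,000).
The children's combined portion ($390,000) is divided into 5 shares of $78,000: Dario, Elif, and Linnea each take $78,000; Efua's $78,000 share passes to Efua's issue; Liora's $78,000 share passes to Liora's issue.
Efua's share ($78,000) is divided into 3 shares of $26,000: Hector and Wendel each take $26,000; Oskar's $26,000 share passes to Oskar's issue.
Oskar's share ($26,000) is divided into 2 shares of $13,000: Harun and Rosa each take $13,000.
Liora's share ($78,000) is divided into 3 shares of $26,000: Thandi, Tamsin, and Jarrah each take $26,000.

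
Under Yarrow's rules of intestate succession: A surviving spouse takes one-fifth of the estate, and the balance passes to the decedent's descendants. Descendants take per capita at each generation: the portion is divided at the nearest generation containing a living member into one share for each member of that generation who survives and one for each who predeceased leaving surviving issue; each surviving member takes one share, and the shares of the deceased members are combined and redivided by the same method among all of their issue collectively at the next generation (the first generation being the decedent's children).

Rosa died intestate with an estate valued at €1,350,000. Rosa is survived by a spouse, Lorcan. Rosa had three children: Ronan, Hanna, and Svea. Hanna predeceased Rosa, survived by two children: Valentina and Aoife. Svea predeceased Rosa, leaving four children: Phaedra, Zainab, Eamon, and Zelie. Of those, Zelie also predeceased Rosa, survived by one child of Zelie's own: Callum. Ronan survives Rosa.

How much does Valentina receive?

Lorcan takes one-fifth of €1,350,000 = €270,000. The remaining €1,080,000 passes to the descendants.
The descendants' portion (€1,080,000) is divided at the children's generation into 3 shares of €360,000. Ronan takes €360,000. The 2 shares of the deceased (Hanna and Svea) are combined into a pool of €720,000.
That pool (€720,000) is divided at the grandchildren's generation into 6 shares of €120,000. Valentina, Aoife, Phaedra, Zainab, and Eamon each take €120,000. The remaining share for the deceased Zelie (€120,000) is carried to the next generation.
That pool (€120,000) passes entirely to Callum, the sole taker at the great-grandchildren's generation.

Valentina receives €120,000.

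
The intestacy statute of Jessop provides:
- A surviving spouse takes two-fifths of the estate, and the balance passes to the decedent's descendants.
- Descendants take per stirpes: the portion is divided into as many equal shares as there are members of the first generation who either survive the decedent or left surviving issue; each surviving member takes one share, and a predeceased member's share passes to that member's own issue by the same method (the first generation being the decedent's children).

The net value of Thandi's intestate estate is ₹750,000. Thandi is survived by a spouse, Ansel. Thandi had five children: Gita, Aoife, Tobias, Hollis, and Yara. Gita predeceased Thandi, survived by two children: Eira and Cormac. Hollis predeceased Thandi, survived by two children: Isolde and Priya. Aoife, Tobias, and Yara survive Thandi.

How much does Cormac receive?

Cormac receives ₹45,000.

Ansel takes two-fifths of ₹750,000 = ₹300,000. The remaining ₹450,000 passes to the descendants.
The descendants' portion (₹450,000) is divided into 5 shares of ₹90,000: Aoife, Tobias, and Yara each take ₹90,000; Gita's ₹90,000 share passes to Gita's issue; Hollis's ₹90,000 share passes to Hollis's issue.
Gita's share (₹90,000) is divided into 2 shares of ₹45,000: Eira and Cormac each take ₹45,000.
Hollis's share (₹90,000) is divided into 2 shares of ₹45,000: Isolde and Priya each take ₹45,000.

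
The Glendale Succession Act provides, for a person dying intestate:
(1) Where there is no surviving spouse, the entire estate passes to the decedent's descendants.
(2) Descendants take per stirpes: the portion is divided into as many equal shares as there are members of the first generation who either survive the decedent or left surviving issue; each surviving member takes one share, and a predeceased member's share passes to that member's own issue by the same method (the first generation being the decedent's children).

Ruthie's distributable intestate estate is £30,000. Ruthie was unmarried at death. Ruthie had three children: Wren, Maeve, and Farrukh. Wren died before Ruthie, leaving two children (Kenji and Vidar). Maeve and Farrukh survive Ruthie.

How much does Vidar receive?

Vidar receives £5,000.

The entire £30,000 passes to the descendants.
That amount (£30,000) is divided into 3 shares of £10,000: Maeve and Farrukh each take £10,000; Wren's £10,000 share passes to Wren's issue.
Wren's share (£10,000) is divided into 2 shares of £5,000: Kenji and Vidar each take £5,000.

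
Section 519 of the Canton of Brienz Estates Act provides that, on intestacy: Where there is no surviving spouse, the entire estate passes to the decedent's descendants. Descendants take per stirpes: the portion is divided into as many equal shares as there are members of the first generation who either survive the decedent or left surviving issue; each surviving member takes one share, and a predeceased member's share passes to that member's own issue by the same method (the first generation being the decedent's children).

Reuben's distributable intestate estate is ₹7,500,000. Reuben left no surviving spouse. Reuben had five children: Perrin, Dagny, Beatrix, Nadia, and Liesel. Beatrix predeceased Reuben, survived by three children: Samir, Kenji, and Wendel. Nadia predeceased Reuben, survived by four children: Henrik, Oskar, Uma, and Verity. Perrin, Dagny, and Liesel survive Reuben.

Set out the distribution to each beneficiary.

The entire ₹7,500,000 passes to the descendants.
That amount (₹7,500,000) is divided into 5 shares of ₹1,500,000: Perrin, Dagny, and Liesel each take ₹1,500,000; Beatrix's ₹1,500,000 share passes to Beatrix's issue; Nadia's ₹1,500,000 share passes to Nadia's issue.
Beatrix's share (₹1,500,000) is divided into 3 shares of ₹500,000: Samir, Kenji, and Wendel each take ₹500,000.
Nadia's share (₹1,500,000) is divided into 4 shares of ₹375,000: Henrik, Oskar, Uma, and Verity each take ₹375,000.

Perrin: ₹1,500,000; Dagny: ₹1,500,000; Samir: ₹500,000; Kenji: ₹500,000; Wendel: ₹500,000; Henrik: ₹375,000; Oskar: ₹375,000; Uma: ₹375,000; Verity: ₹375,000; Liesel: ₹1,500,000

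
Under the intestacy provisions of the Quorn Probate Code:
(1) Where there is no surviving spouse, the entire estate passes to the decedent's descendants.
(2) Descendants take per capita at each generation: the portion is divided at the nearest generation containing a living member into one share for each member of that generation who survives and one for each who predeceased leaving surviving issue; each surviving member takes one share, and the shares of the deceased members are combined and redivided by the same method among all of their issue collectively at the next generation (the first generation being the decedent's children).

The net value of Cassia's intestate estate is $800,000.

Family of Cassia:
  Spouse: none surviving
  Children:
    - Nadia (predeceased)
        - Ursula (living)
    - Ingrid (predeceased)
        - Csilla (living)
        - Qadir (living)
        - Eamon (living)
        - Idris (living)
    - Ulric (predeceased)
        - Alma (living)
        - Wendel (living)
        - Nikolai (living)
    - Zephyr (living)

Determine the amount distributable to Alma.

Alma receives $75,000.

The entire $800,000 passes to the descendants.
That amount ($800,000) is divided at the children's generation into 4 shares of $200,000. Zephyr takes $200,000. The 3 shares of the deceased (Nadia, Ingrid, and Ulric) are combined into a pool of $600,000.
That pool ($600,000) is divided at the grandchildren's generation equally among Ursula, Csilla, Qadir, Eamon, Idris, Alma, Wendel, and Nikolai: $75,000 each.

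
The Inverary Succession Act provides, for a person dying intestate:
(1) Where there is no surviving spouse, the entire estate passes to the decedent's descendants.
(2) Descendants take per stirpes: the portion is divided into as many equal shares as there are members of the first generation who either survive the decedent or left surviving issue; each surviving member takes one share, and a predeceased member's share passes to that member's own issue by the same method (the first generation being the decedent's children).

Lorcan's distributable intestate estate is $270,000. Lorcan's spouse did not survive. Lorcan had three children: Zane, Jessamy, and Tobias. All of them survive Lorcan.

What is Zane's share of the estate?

The entire $270,000 passes to the descendants.
That amount ($270,000) is divided into 3 shares of $90,000: Zane, Jessamy, and Tobias each take $90,000.

Zane receives $90,000.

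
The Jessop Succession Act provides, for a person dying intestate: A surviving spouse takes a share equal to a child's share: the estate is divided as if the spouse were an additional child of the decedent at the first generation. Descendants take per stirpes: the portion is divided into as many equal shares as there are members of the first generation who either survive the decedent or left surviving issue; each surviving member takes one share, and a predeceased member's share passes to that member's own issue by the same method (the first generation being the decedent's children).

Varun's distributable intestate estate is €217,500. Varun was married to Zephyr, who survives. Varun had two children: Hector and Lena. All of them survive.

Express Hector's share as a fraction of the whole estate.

The spouse counts as an additional share at the children's level, so there are 3 primary shares of €72,500. Zephyr takes one such share (€72,500).
The children's combined portion (€145,000) is divided into 2 shares of €72,500: Hector and Lena each take €72,500.

Hector receives 1/3 of the estate.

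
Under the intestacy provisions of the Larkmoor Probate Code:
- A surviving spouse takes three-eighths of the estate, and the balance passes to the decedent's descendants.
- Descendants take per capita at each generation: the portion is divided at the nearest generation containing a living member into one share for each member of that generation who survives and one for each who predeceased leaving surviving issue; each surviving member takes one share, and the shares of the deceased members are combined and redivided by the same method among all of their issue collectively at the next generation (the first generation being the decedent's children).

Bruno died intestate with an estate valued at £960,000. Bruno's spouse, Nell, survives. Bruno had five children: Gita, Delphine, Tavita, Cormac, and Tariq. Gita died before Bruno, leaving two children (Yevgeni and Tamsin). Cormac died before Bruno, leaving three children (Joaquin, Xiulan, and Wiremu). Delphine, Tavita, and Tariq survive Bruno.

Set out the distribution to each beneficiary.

Nell: £360,000; Yevgeni: £48,000; Tamsin: £48,000; Delphine: £120,000; Tavita: £120,000; Joaquin: £48,000; Xiulan: £48,000; Wiremu: £48,000; Tariq: £120,000

Nell takes three-eighths of £960,000 = £360,000. The remaining £600,000 passes to the descendants.
The descendants' portion (£600,000) is divided at the children's generation into 5 shares of £120,000. Delphine, Tavita, and Tariq each take £120,000. The 2 shares of the deceased (Gita and Cormac) are combined into a pool of £240,000.
That pool (£240,000) is divided at the grandchildren's generation equally among Yevgeni, Tamsin, Joaquin, Xiulan, and Wiremu: £48,000 each.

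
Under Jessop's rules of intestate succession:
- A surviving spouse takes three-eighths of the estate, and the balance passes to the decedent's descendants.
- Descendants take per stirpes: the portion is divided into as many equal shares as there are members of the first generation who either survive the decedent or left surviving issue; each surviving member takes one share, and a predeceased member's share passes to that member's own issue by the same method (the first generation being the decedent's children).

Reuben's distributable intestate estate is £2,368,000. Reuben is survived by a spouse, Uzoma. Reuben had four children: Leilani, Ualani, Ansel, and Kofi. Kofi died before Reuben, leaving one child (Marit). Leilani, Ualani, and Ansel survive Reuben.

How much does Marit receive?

Marit receives £370,000.

Uzoma takes three-eighths of £2,368,000 = £888,000. The remaining £1,480,000 passes to the descendants.
The descendants' portion (£1,480,000) is divided into 4 shares of £370,000: Leilani, Ualani, and Ansel each take £370,000; Kofi's £370,000 share passes to Kofi's issue.
Kofi's share (£370,000) passes entirely to Marit.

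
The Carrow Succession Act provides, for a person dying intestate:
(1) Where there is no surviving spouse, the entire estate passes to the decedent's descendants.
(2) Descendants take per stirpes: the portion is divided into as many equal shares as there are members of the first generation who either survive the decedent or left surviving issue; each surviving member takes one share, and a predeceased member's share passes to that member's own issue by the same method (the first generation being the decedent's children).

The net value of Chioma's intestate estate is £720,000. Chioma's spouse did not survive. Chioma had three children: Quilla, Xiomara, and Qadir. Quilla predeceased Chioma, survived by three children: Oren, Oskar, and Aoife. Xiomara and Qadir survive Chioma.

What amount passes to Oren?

The entire £720,000 passes to the descendants.
That amount (£720,000) is divided into 3 shares of £240,000: Xiomara and Qadir each take £240,000; Quilla's £240,000 share passes to Quilla's issue.
Quilla's share (£240,000) is divided into 3 shares of £80,000: Oren, Oskar, and Aoife each take £80,000.

Oren receives £80,000.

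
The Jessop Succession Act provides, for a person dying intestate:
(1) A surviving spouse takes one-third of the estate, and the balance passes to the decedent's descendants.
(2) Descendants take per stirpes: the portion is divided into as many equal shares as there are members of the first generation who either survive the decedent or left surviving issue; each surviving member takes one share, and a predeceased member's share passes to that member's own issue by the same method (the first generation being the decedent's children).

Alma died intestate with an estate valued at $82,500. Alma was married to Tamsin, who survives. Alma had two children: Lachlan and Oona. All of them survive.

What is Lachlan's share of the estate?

Lachlan receives $27,500.

Tamsin takes one-third of $82,500 = $27,500. The remaining $55,000 passes to the descendants.
The descendants' portion ($55,000) is divided into 2 shares of $27,500: Lachlan and Oona each take $27,500.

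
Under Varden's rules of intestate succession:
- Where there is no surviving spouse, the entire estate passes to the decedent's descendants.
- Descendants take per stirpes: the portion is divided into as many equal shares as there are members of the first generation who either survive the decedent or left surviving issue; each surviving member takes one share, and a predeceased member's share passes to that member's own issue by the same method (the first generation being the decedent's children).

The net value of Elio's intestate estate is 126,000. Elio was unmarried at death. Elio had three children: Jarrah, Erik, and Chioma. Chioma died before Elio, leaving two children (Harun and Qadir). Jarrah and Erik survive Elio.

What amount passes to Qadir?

The entire 126,000 passes to the descendants.
That amount (126,000) is divided into 3 shares of 42,000: Jarrah and Erik each take 42,000; Chioma's 42,000 share passes to Chioma's issue.
Chioma's share (42,000) is divided into 2 shares of 21,000: Harun and Qadir each take 21,000.

Qadir receives 21,000.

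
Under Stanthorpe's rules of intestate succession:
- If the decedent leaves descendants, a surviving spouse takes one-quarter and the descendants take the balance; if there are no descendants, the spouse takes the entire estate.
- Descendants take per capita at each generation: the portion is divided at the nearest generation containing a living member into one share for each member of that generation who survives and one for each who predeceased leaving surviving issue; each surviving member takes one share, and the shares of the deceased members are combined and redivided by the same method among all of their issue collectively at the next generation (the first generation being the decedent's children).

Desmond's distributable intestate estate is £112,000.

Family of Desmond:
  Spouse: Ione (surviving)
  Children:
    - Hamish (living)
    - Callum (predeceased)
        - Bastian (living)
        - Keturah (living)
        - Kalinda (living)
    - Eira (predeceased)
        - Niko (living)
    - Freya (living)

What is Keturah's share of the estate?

Ione takes one-quarter of £112,000 = £28,000. The remaining £84,000 passes to the descendants.
The descendants' portion (£84,000) is divided at the children's generation into 4 shares of £21,000. Hamish and Freya each take £21,000. The 2 shares of the deceased (Callum and Eira) are combined into a pool of £42,000.
That pool (£42,000) is divided at the grandchildren's generation equally among Bastian, Keturah, Kalinda, and Niko: £10,500 each.

Keturah receives £10,500.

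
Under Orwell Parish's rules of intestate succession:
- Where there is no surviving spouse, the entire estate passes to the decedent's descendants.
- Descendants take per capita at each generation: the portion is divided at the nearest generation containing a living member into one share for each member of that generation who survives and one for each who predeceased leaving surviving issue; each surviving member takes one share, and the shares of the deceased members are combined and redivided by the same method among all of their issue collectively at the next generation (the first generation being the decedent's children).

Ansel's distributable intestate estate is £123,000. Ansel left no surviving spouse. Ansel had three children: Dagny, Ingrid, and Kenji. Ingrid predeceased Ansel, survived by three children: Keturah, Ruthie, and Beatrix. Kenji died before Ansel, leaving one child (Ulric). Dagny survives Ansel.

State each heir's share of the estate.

Dagny: £41,000; Keturah: £20,500; Ruthie: £20,500; Beatrix: £20,500; Ulric: £20,500

The entire £123,000 passes to the descendants.
That amount (£123,000) is divided at the children's generation into 3 shares of £41,000. Dagny takes £41,000. The 2 shares of the deceased (Ingrid and Kenji) are combined into a pool of £82,000.
That pool (£82,000) is divided at the grandchildren's generation equally among Keturah, Ruthie, Beatrix, and Ulric: £20,500 each.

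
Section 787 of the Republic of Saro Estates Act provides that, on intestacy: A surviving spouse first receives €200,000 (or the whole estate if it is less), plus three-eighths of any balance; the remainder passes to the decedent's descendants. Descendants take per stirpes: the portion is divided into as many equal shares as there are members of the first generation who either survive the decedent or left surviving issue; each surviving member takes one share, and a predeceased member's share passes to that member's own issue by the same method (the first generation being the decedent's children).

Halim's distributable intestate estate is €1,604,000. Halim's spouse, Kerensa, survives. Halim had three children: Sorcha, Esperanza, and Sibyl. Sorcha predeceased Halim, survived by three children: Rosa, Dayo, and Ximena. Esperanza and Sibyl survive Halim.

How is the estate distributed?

Kerensa first takes €200,000, leaving a balance of €1,404,000. Kerensa then takes three-eighths of the balance (€526,500), for a total of €726,500. The remaining €877,500 passes to the descendants.
The descendants' portion (€877,500) is divided into 3 shares of €292,500: Esperanza and Sibyl each take €292,500; Sorcha's €292,500 share passes to Sorcha's issue.
Sorcha's share (€292,500) is divided into 3 shares of €97,500: Rosa, Dayo, and Ximena each take €97,500.

Kerensa: €726,500; Rosa: €97,500; Dayo: €97,500; Ximena: €97,500; Esperanza: €292,500; Sibyl: €292,500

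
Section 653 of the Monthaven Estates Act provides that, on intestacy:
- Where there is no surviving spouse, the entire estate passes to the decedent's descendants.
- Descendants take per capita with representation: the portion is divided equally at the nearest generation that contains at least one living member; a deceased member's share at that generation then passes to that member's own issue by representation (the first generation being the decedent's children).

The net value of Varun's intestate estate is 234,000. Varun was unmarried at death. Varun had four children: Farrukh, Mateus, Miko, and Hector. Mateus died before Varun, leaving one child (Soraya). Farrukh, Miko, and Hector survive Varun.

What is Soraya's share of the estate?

Soraya receives 58,500.

The entire 234,000 passes to the descendants.
That amount (234,000) is divided into 4 shares of 58,500: Farrukh, Miko, and Hector each take 58,500; Mateus's 58,500 share passes to Mateus's issue.
Mateus's share (58,500) passes entirely to Soraya.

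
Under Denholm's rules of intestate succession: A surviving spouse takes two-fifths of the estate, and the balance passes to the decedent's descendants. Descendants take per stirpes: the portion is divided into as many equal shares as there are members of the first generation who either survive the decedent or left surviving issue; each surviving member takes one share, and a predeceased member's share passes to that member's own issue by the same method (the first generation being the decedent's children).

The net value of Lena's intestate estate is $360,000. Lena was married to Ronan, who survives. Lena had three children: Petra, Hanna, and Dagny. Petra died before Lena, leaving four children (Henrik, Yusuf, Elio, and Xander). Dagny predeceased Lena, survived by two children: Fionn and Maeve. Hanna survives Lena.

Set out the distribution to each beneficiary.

Ronan takes two-fifths of $360,000 = $144,000. The remaining $216,000 passes to the descendants.
The descendants' portion ($216,000) is divided into 3 shares of $72,000: Hanna takes $72,000; Petra's $72,000 share passes to Petra's issue; Dagny's $72,000 share passes to Dagny's issue.
Petra's share ($72,000) is divided into 4 shares of $18,000: Henrik, Yusuf, Elio, and Xander each take $18,000.
Dagny's share ($72,000) is divided into 2 shares of $36,000: Fionn and Maeve each take $36,000.

Ronan: $144,000; Henrik: $18,000; Yusuf: $18,000; Elio: $18,000; Xander: $18,000; Hanna: $72,000; Fionn: $36,000; Maeve: $36,000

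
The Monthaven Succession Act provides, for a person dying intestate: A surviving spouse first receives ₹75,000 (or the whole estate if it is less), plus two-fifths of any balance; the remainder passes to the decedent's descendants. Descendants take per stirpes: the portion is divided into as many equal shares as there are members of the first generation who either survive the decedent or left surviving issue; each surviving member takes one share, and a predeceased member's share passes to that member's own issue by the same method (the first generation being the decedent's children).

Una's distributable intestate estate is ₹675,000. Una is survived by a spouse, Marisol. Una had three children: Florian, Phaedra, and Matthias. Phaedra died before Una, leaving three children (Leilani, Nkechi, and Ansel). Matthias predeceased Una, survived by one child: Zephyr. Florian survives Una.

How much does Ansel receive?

Ansel receives ₹40,000.

Marisol first takes ₹75,000, leaving a balance of ₹600,000. Marisol then takes two-fifths of the balance (₹240,000), for a total of ₹315,000. The remaining ₹360,000 passes to the descendants.
The descendants' portion (₹360,000) is divided into 3 shares of ₹120,000: Florian takes ₹120,000; Phaedra's ₹120,000 share passes to Phaedra's issue; Matthias's ₹120,000 share passes to Matthias's issue.
Phaedra's share (₹120,000) is divided into 3 shares of ₹40,000: Leilani, Nkechi, and Ansel each take ₹40,000.
Matthias's share (₹120,000) passes entirely to Zephyr.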